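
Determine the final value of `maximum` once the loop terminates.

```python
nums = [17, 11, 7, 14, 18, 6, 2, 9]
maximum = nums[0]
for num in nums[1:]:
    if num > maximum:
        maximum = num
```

Let's trace through this code step by step.

Initialize: nums = [17, 11, 7, 14, 18, 6, 2, 9]
Initialize: maximum = 17
Entering loop: for num in nums[1:]:
After iteration 1: num = 11, maximum = 17
After iteration 2: num = 7, maximum = 17
After iteration 3: num = 14, maximum = 17
After iteration 4: num = 18, maximum = 18
After iteration 5: num = 6, maximum = 18
After iteration 6: num = 2, maximum = 18
After iteration 7: num = 9, maximum = 18
Loop ends.

Final answer: 18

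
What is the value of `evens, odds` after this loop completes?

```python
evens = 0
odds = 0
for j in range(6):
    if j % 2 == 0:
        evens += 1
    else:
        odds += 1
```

Let's trace through this code step by step.

Initialize: evens = 0
Initialize: odds = 0
Entering loop: for j in range(6):
After iteration 1: j = 0, evens = 1, odds = 0
After iteration 2: j = 1, evens = 1, odds = 1
After iteration 3: j = 2, evens = 2, odds = 1
After iteration 4: j = 3, evens = 2, odds = 2
After iteration 5: j = 4, evens = 3, odds = 2
After iteration 6: j = 5, evens = 3, odds = 3
Loop ends.

Final answer: 3, 3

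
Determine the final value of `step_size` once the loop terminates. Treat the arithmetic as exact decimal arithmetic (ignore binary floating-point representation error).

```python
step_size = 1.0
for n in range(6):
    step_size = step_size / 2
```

Let's trace through this code step by step.

Initialize: step_size = 1.0
Entering loop: for n in range(6):
After iteration 1: n = 0, step_size = 0.5
After iteration 2: n = 1, step_size = 0.25
After iteration 3: n = 2, step_size = 0.125
After iteration 4: n = 3, step_size = 0.0625
After iteration 5: n = 4, step_size = 0.03125
After iteration 6: n = 5, step_size = 0.015625
Loop ends.

Final answer: 0.015625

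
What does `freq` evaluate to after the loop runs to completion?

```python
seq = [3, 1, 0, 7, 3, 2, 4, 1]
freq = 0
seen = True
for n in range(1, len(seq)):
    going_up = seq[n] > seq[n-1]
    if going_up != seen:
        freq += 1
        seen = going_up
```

Let's trace through this code step by step.

Initialize: seq = [3, 1, 0, 7, 3, 2, 4, 1]
Initialize: freq = 0
Initialize: seen = True
Entering loop: for n in range(1, len(seq)):
After iteration 1: n = 1, freq = 1, seen = False, going_up = False
After iteration 2: n = 2, freq = 1, seen = False, going_up = False
After iteration 3: n = 3, freq = 2, seen = True, going_up = True
After iteration 4: n = 4, freq = 3, seen = False, going_up = False
After iteration 5: n = 5, freq = 3, seen = False, going_up = False
After iteration 6: n = 6, freq = 4, seen = True, going_up = True
After iteration 7: n = 7, freq = 5, seen = False, going_up = False
Loop ends.

Final answer: 5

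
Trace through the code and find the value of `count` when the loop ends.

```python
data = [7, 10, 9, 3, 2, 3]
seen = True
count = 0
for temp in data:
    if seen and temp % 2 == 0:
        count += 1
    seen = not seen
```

Let's trace through this code step by step.

Initialize: data = [7, 10, 9, 3, 2, 3]
Initialize: seen = True
Initialize: count = 0
Entering loop: for temp in data:
After iteration 1: temp = 7, seen = False, count = 0
After iteration 2: temp = 10, seen = True, count = 0
After iteration 3: temp = 9, seen = False, count = 0
After iteration 4: temp = 3, seen = True, count = 0
After iteration 5: temp = 2, seen = False, count = 1
After iteration 6: temp = 3, seen = True, count = 1
Loop ends.

Final answer: 1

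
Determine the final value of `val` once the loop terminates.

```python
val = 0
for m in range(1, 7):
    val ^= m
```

Let's trace through this code step by step.

Initialize: val = 0
Entering loop: for m in range(1, 7):
After iteration 1: m = 1, val = 1
After iteration 2: m = 2, val = 3
After iteration 3: m = 3, val = 0
After iteration 4: m = 4, val = 4
After iteration 5: m = 5, val = 1
After iteration 6: m = 6, val = 7
Loop ends.

Final answer: 7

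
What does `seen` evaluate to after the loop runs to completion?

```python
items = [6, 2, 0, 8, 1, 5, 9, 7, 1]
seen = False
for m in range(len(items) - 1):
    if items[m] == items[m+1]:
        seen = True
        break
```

Let's trace through this code step by step.

Initialize: items = [6, 2, 0, 8, 1, 5, 9, 7, 1]
Initialize: seen = False
Entering loop: for m in range(len(items) - 1):
After iteration 1: m = 0, seen = False
After iteration 2: m = 1, seen = False
After iteration 3: m = 2, seen = False
After iteration 4: m = 3, seen = False
After iteration 5: m = 4, seen = False
After iteration 6: m = 5, seen = False
After iteration 7: m = 6, seen = False
After iteration 8: m = 7, seen = False
Loop ends.

Final answer: False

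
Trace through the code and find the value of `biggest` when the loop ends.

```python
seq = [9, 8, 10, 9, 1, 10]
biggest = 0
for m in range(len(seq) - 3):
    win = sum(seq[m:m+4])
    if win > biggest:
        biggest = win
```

Let's trace through this code step by step.

Initialize: seq = [9, 8, 10, 9, 1, 10]
Initialize: biggest = 0
Entering loop: for m in range(len(seq) - 3):
After iteration 1: m = 0, biggest = 36, win = 36
After iteration 2: m = 1, biggest = 36, win = 28
After iteration 3: m = 2, biggest = 36, win = 30
Loop ends.

Final answer: 36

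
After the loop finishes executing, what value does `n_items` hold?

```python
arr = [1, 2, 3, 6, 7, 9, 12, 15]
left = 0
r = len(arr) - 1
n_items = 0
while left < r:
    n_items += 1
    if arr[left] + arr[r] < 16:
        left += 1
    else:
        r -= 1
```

Let's trace through this code step by step.

Initialize: arr = [1, 2, 3, 6, 7, 9, 12, 15]
Initialize: left = 0
Initialize: r = 7
Initialize: n_items = 0
Entering loop: while left < r:
After iteration 1: left = 0, r = 6, n_items = 1
After iteration 2: left = 1, r = 6, n_items = 2
After iteration 3: left = 2, r = 6, n_items = 3
After iteration 4: left = 3, r = 6, n_items = 4
After iteration 5: left = 3, r = 5, n_items = 5
After iteration 6: left = 4, r = 5, n_items = 6
After iteration 7: left = 4, r = 4, n_items = 7
Loop ends.

Final answer: 7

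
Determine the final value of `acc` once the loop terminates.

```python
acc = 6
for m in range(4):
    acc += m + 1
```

Let's trace through this code step by step.

Initialize: acc = 6
Entering loop: for m in range(4):
After iteration 1: m = 0, acc = 7
After iteration 2: m = 1, acc = 9
After iteration 3: m = 2, acc = 12
After iteration 4: m = 3, acc = 16
Loop ends.

Final answer: 16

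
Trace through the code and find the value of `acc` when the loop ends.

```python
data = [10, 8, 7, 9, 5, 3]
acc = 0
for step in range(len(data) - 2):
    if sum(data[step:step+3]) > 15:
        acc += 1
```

Let's trace through this code step by step.

Initialize: data = [10, 8, 7, 9, 5, 3]
Initialize: acc = 0
Entering loop: for step in range(len(data) - 2):
After iteration 1: step = 0, acc = 1
After iteration 2: step = 1, acc = 2
After iteration 3: step = 2, acc = 3
After iteration 4: step = 3, acc = 4
Loop ends.

Final answer: 4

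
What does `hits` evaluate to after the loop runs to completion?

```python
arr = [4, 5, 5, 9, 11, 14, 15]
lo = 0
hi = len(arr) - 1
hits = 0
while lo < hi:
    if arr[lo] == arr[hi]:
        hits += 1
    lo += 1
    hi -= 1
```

Let's trace through this code step by step.

Initialize: arr = [4, 5, 5, 9, 11, 14, 15]
Initialize: lo = 0
Initialize: hi = 6
Initialize: hits = 0
Entering loop: while lo < hi:
After iteration 1: lo = 1, hi = 5, hits = 0
After iteration 2: lo = 2, hi = 4, hits = 0
After iteration 3: lo = 3, hi = 3, hits = 0
Loop ends.

Final answer: 0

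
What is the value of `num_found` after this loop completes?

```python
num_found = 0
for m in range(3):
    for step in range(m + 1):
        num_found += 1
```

Let's trace through this code step by step.

Initialize: num_found = 0
Entering loop: for m in range(3):
After iteration 1: m = 0, num_found = 1, step = 0
After iteration 2: m = 1, num_found = 3, step = 1
After iteration 3: m = 2, num_found = 6, step = 2
Loop ends.

Final answer: 6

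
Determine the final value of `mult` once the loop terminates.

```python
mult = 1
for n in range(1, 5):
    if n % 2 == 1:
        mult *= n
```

Let's trace through this code step by step.

Initialize: mult = 1
Entering loop: for n in range(1, 5):
After iteration 1: n = 1, mult = 1
After iteration 2: n = 2, mult = 1
After iteration 3: n = 3, mult = 3
After iteration 4: n = 4, mult = 3
Loop ends.

Final answer: 3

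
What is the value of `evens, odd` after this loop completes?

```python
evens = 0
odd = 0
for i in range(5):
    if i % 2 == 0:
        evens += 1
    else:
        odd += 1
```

Let's trace through this code step by step.

Initialize: evens = 0
Initialize: odd = 0
Entering loop: for i in range(5):
After iteration 1: i = 0, evens = 1, odd = 0
After iteration 2: i = 1, evens = 1, odd = 1
After iteration 3: i = 2, evens = 2, odd = 1
After iteration 4: i = 3, evens = 2, odd = 2
After iteration 5: i = 4, evens = 3, odd = 2
Loop ends.

Final answer: 3, 2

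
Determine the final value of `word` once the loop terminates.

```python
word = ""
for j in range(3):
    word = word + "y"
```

Let's trace through this code step by step.

Initialize: word = ''
Entering loop: for j in range(3):
After iteration 1: j = 0, word = 'y'
After iteration 2: j = 1, word = 'yy'
After iteration 3: j = 2, word = 'yyy'
Loop ends.

Final answer: 'yyy'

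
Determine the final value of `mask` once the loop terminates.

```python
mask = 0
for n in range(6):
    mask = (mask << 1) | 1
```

Let's trace through this code step by step.

Initialize: mask = 0
Entering loop: for n in range(6):
After iteration 1: n = 0, mask = 1
After iteration 2: n = 1, mask = 3
After iteration 3: n = 2, mask = 7
After iteration 4: n = 3, mask = 15
After iteration 5: n = 4, mask = 31
After iteration 6: n = 5, mask = 63
Loop ends.

Final answer: 63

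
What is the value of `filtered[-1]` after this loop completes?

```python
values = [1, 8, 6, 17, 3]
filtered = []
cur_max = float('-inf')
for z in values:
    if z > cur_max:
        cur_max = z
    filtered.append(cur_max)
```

Let's trace through this code step by step.

Initialize: values = [1, 8, 6, 17, 3]
Initialize: filtered = []
Initialize: cur_max = -inf
Entering loop: for z in values:
After iteration 1: z = 1, filtered = [1], cur_max = 1
After iteration 2: z = 8, filtered = [1, 8], cur_max = 8
After iteration 3: z = 6, filtered = [1, 8, 8], cur_max = 8
After iteration 4: z = 17, filtered = [1, 8, 8, 17], cur_max = 17
After iteration 5: z = 3, filtered = [1, 8, 8, 17, 17], cur_max = 17
Loop ends.
filtered[-1] = 17

Final answer: 17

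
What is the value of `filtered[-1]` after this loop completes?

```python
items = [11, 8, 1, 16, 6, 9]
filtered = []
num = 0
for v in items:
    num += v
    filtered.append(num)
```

Let's trace through this code step by step.

Initialize: items = [11, 8, 1, 16, 6, 9]
Initialize: filtered = []
Initialize: num = 0
Entering loop: for v in items:
After iteration 1: v = 11, filtered = [11], num = 11
After iteration 2: v = 8, filtered = [11, 19], num = 19
After iteration 3: v = 1, filtered = [11, 19, 20], num = 20
After iteration 4: v = 16, filtered = [11, 19, 20, 36], num = 36
After iteration 5: v = 6, filtered = [11, 19, 20, 36, 42], num = 42
After iteration 6: v = 9, filtered = [11, 19, 20, 36, 42, 51], num = 51
Loop ends.
filtered[-1] = 51

Final answer: 51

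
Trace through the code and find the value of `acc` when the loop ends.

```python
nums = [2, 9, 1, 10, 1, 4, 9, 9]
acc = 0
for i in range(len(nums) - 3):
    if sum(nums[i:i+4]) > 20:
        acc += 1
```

Let's trace through this code step by step.

Initialize: nums = [2, 9, 1, 10, 1, 4, 9, 9]
Initialize: acc = 0
Entering loop: for i in range(len(nums) - 3):
After iteration 1: i = 0, acc = 1
After iteration 2: i = 1, acc = 2
After iteration 3: i = 2, acc = 2
After iteration 4: i = 3, acc = 3
After iteration 5: i = 4, acc = 4
Loop ends.

Final answer: 4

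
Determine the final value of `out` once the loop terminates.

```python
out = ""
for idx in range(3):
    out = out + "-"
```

Let's trace through this code step by step.

Initialize: out = ''
Entering loop: for idx in range(3):
After iteration 1: idx = 0, out = '-'
After iteration 2: idx = 1, out = '--'
After iteration 3: idx = 2, out = '---'
Loop ends.

Final answer: '---'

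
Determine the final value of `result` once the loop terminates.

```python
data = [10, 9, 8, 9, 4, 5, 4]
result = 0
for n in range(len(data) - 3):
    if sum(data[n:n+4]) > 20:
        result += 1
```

Let's trace through this code step by step.

Initialize: data = [10, 9, 8, 9, 4, 5, 4]
Initialize: result = 0
Entering loop: for n in range(len(data) - 3):
After iteration 1: n = 0, result = 1
After iteration 2: n = 1, result = 2
After iteration 3: n = 2, result = 3
After iteration 4: n = 3, result = 4
Loop ends.

Final answer: 4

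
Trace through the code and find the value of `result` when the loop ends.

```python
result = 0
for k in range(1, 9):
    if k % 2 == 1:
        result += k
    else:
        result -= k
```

Let's trace through this code step by step.

Initialize: result = 0
Entering loop: for k in range(1, 9):
After iteration 1: k = 1, result = 1
After iteration 2: k = 2, result = -1
After iteration 3: k = 3, result = 2
After iteration 4: k = 4, result = -2
After iteration 5: k = 5, result = 3
After iteration 6: k = 6, result = -3
After iteration 7: k = 7, result = 4
After iteration 8: k = 8, result = -4
Loop ends.

Final answer: -4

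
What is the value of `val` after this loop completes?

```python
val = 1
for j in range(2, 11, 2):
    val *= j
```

Let's trace through this code step by step.

Initialize: val = 1
Entering loop: for j in range(2, 11, 2):
After iteration 1: j = 2, val = 2
After iteration 2: j = 4, val = 8
After iteration 3: j = 6, val = 48
After iteration 4: j = 8, val = 384
After iteration 5: j = 10, val = 3840
Loop ends.

Final answer: 3840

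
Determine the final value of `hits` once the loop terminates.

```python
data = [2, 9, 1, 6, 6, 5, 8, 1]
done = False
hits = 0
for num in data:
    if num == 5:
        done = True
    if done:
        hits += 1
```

Let's trace through this code step by step.

Initialize: data = [2, 9, 1, 6, 6, 5, 8, 1]
Initialize: done = False
Initialize: hits = 0
Entering loop: for num in data:
After iteration 1: num = 2, done = False, hits = 0
After iteration 2: num = 9, done = False, hits = 0
After iteration 3: num = 1, done = False, hits = 0
After iteration 4: num = 6, done = False, hits = 0
After iteration 5: num = 6, done = False, hits = 0
After iteration 6: num = 5, done = True, hits = 1
After iteration 7: num = 8, done = True, hits = 2
After iteration 8: num = 1, done = True, hits = 3
Loop ends.

Final answer: 3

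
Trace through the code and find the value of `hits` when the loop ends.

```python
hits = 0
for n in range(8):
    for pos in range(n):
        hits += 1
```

Let's trace through this code step by step.

Initialize: hits = 0
Entering loop: for n in range(8):
After iteration 1: n = 0, hits = 0
After iteration 2: n = 1, hits = 1, pos = 0
After iteration 3: n = 2, hits = 3, pos = 1
After iteration 4: n = 3, hits = 6, pos = 2
After iteration 5: n = 4, hits = 10, pos = 3
After iteration 6: n = 5, hits = 15, pos = 4
After iteration 7: n = 6, hits = 21, pos = 5
After iteration 8: n = 7, hits = 28, pos = 6
Loop ends.

Final answer: 28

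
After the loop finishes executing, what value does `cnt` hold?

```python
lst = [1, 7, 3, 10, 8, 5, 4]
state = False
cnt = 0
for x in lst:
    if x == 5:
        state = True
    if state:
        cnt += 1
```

Let's trace through this code step by step.

Initialize: lst = [1, 7, 3, 10, 8, 5, 4]
Initialize: state = False
Initialize: cnt = 0
Entering loop: for x in lst:
After iteration 1: x = 1, state = False, cnt = 0
After iteration 2: x = 7, state = False, cnt = 0
After iteration 3: x = 3, state = False, cnt = 0
After iteration 4: x = 10, state = False, cnt = 0
After iteration 5: x = 8, state = False, cnt = 0
After iteration 6: x = 5, state = True, cnt = 1
After iteration 7: x = 4, state = True, cnt = 2
Loop ends.

Final answer: 2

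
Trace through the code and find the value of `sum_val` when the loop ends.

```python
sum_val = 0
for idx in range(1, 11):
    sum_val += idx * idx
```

Let's trace through this code step by step.

Initialize: sum_val = 0
Entering loop: for idx in range(1, 11):
After iteration 1: idx = 1, sum_val = 1
After iteration 2: idx = 2, sum_val = 5
After iteration 3: idx = 3, sum_val = 14
After iteration 4: idx = 4, sum_val = 30
After iteration 5: idx = 5, sum_val = 55
After iteration 6: idx = 6, sum_val = 91
After iteration 7: idx = 7, sum_val = 140
After iteration 8: idx = 8, sum_val = 204
After iteration 9: idx = 9, sum_val = 285
After iteration 10: idx = 10, sum_val = 385
Loop ends.

Final answer: 385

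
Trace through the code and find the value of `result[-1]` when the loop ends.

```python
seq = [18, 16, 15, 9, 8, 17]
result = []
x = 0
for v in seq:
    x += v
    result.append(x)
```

Let's trace through this code step by step.

Initialize: seq = [18, 16, 15, 9, 8, 17]
Initialize: result = []
Initialize: x = 0
Entering loop: for v in seq:
After iteration 1: v = 18, result = [18], x = 18
After iteration 2: v = 16, result = [18, 34], x = 34
After iteration 3: v = 15, result = [18, 34, 49], x = 49
After iteration 4: v = 9, result = [18, 34, 49, 58], x = 58
After iteration 5: v = 8, result = [18, 34, 49, 58, 66], x = 66
After iteration 6: v = 17, result = [18, 34, 49, 58, 66, 83], x = 83
Loop ends.
result[-1] = 83

Final answer: 83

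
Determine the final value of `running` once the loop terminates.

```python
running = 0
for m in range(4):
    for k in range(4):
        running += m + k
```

Let's trace through this code step by step.

Initialize: running = 0
Entering loop: for m in range(4):
After iteration 1: m = 0, running = 6
After iteration 2: m = 1, running = 16
After iteration 3: m = 2, running = 30
After iteration 4: m = 3, running = 48
Loop ends.

Final answer: 48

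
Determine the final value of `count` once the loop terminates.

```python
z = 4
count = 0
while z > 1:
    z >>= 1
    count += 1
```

Let's trace through this code step by step.

Initialize: z = 4
Initialize: count = 0
Entering loop: while z > 1:
After iteration 1: z = 2, count = 1
After iteration 2: z = 1, count = 2
Loop ends.

Final answer: 2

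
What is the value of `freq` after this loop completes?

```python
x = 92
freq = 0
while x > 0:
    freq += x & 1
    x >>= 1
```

Let's trace through this code step by step.

Initialize: x = 92
Initialize: freq = 0
Entering loop: while x > 0:
After iteration 1: x = 46, freq = 0
After iteration 2: x = 23, freq = 0
After iteration 3: x = 11, freq = 1
After iteration 4: x = 5, freq = 2
After iteration 5: x = 2, freq = 3
After iteration 6: x = 1, freq = 3
After iteration 7: x = 0, freq = 4
Loop ends.

Final answer: 4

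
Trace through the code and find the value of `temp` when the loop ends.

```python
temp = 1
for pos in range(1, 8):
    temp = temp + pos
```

Let's trace through this code step by step.

Initialize: temp = 1
Entering loop: for pos in range(1, 8):
After iteration 1: pos = 1, temp = 2
After iteration 2: pos = 2, temp = 4
After iteration 3: pos = 3, temp = 7
After iteration 4: pos = 4, temp = 11
After iteration 5: pos = 5, temp = 16
After iteration 6: pos = 6, temp = 22
After iteration 7: pos = 7, temp = 29
Loop ends.

Final answer: 29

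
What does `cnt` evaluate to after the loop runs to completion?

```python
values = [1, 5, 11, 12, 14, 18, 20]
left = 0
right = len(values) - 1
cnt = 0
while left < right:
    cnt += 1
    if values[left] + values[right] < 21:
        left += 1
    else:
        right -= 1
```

Let's trace through this code step by step.

Initialize: values = [1, 5, 11, 12, 14, 18, 20]
Initialize: left = 0
Initialize: right = 6
Initialize: cnt = 0
Entering loop: while left < right:
After iteration 1: left = 0, right = 5, cnt = 1
After iteration 2: left = 1, right = 5, cnt = 2
After iteration 3: left = 1, right = 4, cnt = 3
After iteration 4: left = 2, right = 4, cnt = 4
After iteration 5: left = 2, right = 3, cnt = 5
After iteration 6: left = 2, right = 2, cnt = 6
Loop ends.

Final answer: 6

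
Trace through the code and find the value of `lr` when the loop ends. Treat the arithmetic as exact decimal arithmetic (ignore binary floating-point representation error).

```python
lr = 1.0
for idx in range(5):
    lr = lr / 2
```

Let's trace through this code step by step.

Initialize: lr = 1.0
Entering loop: for idx in range(5):
After iteration 1: idx = 0, lr = 0.5
After iteration 2: idx = 1, lr = 0.25
After iteration 3: idx = 2, lr = 0.125
After iteration 4: idx = 3, lr = 0.0625
After iteration 5: idx = 4, lr = 0.03125
Loop ends.

Final answer: 0.03125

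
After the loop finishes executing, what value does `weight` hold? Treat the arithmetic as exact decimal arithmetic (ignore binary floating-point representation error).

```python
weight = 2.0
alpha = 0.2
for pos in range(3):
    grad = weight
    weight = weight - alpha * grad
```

Let's trace through this code step by step.

Initialize: weight = 2.0
Initialize: alpha = 0.2
Entering loop: for pos in range(3):
After iteration 1: pos = 0, weight = 1.6, grad = 2.0
After iteration 2: pos = 1, weight = 1.28, grad = 1.6
After iteration 3: pos = 2, weight = 1.024, grad = 1.28
Loop ends.

Final answer: 1.024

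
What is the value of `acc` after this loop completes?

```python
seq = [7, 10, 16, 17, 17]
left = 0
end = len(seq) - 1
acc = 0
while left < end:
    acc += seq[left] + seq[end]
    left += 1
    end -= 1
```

Let's trace through this code step by step.

Initialize: seq = [7, 10, 16, 17, 17]
Initialize: left = 0
Initialize: end = 4
Initialize: acc = 0
Entering loop: while left < end:
After iteration 1: left = 1, end = 3, acc = 24
After iteration 2: left = 2, end = 2, acc = 51
Loop ends.

Final answer: 51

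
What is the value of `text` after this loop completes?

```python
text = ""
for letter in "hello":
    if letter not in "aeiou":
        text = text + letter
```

Let's trace through this code step by step.

Initialize: text = ''
Entering loop: for letter in "hello":
After iteration 1: letter = 'h', text = 'h'
After iteration 2: letter = 'e', text = 'h'
After iteration 3: letter = 'l', text = 'hl'
After iteration 4: letter = 'l', text = 'hll'
After iteration 5: letter = 'o', text = 'hll'
Loop ends.

Final answer: 'hll'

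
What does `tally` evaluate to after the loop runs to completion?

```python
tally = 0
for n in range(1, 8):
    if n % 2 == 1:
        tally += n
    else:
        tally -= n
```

Let's trace through this code step by step.

Initialize: tally = 0
Entering loop: for n in range(1, 8):
After iteration 1: n = 1, tally = 1
After iteration 2: n = 2, tally = -1
After iteration 3: n = 3, tally = 2
After iteration 4: n = 4, tally = -2
After iteration 5: n = 5, tally = 3
After iteration 6: n = 6, tally = -3
After iteration 7: n = 7, tally = 4
Loop ends.

Final answer: 4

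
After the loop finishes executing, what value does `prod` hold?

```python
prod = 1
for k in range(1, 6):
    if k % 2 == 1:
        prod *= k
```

Let's trace through this code step by step.

Initialize: prod = 1
Entering loop: for k in range(1, 6):
After iteration 1: k = 1, prod = 1
After iteration 2: k = 2, prod = 1
After iteration 3: k = 3, prod = 3
After iteration 4: k = 4, prod = 3
After iteration 5: k = 5, prod = 15
Loop ends.

Final answer: 15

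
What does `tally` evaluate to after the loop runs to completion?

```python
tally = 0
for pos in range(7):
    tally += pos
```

Let's trace through this code step by step.

Initialize: tally = 0
Entering loop: for pos in range(7):
After iteration 1: pos = 0, tally = 0
After iteration 2: pos = 1, tally = 1
After iteration 3: pos = 2, tally = 3
After iteration 4: pos = 3, tally = 6
After iteration 5: pos = 4, tally = 10
After iteration 6: pos = 5, tally = 15
After iteration 7: pos = 6, tally = 21
Loop ends.

Final answer: 21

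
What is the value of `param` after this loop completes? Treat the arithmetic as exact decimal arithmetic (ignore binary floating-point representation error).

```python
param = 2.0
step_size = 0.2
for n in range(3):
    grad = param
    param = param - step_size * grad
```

Let's trace through this code step by step.

Initialize: param = 2.0
Initialize: step_size = 0.2
Entering loop: for n in range(3):
After iteration 1: n = 0, param = 1.6, grad = 2.0
After iteration 2: n = 1, param = 1.28, grad = 1.6
After iteration 3: n = 2, param = 1.024, grad = 1.28
Loop ends.

Final answer: 1.024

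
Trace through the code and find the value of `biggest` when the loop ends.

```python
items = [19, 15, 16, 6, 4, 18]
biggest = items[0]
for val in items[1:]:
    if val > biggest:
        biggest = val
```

Let's trace through this code step by step.

Initialize: items = [19, 15, 16, 6, 4, 18]
Initialize: biggest = 19
Entering loop: for val in items[1:]:
After iteration 1: val = 15, biggest = 19
After iteration 2: val = 16, biggest = 19
After iteration 3: val = 6, biggest = 19
After iteration 4: val = 4, biggest = 19
After iteration 5: val = 18, biggest = 19
Loop ends.

Final answer: 19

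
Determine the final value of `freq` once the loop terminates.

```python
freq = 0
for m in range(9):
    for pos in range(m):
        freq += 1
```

Let's trace through this code step by step.

Initialize: freq = 0
Entering loop: for m in range(9):
After iteration 1: m = 0, freq = 0
After iteration 2: m = 1, freq = 1, pos = 0
After iteration 3: m = 2, freq = 3, pos = 1
After iteration 4: m = 3, freq = 6, pos = 2
After iteration 5: m = 4, freq = 10, pos = 3
After iteration 6: m = 5, freq = 15, pos = 4
After iteration 7: m = 6, freq = 21, pos = 5
After iteration 8: m = 7, freq = 28, pos = 6
After iteration 9: m = 8, freq = 36, pos = 7
Loop ends.

Final answer: 36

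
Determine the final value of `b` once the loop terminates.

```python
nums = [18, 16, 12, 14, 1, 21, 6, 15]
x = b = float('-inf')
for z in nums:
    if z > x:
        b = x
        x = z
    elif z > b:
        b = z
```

Let's trace through this code step by step.

Initialize: nums = [18, 16, 12, 14, 1, 21, 6, 15]
Initialize: x = -inf
Initialize: b = -inf
Entering loop: for z in nums:
After iteration 1: z = 18, x = 18, b = -inf
After iteration 2: z = 16, x = 18, b = 16
After iteration 3: z = 12, x = 18, b = 16
After iteration 4: z = 14, x = 18, b = 16
After iteration 5: z = 1, x = 18, b = 16
After iteration 6: z = 21, x = 21, b = 18
After iteration 7: z = 6, x = 21, b = 18
After iteration 8: z = 15, x = 21, b = 18
Loop ends.

Final answer: 18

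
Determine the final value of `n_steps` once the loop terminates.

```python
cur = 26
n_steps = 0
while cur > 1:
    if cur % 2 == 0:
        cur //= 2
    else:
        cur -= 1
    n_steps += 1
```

Let's trace through this code step by step.

Initialize: cur = 26
Initialize: n_steps = 0
Entering loop: while cur > 1:
After iteration 1: cur = 13, n_steps = 1
After iteration 2: cur = 12, n_steps = 2
After iteration 3: cur = 6, n_steps = 3
After iteration 4: cur = 3, n_steps = 4
After iteration 5: cur = 2, n_steps = 5
After iteration 6: cur = 1, n_steps = 6
Loop ends.

Final answer: 6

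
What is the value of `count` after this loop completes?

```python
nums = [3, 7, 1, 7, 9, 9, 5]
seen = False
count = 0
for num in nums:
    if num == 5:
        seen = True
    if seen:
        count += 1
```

Let's trace through this code step by step.

Initialize: nums = [3, 7, 1, 7, 9, 9, 5]
Initialize: seen = False
Initialize: count = 0
Entering loop: for num in nums:
After iteration 1: num = 3, seen = False, count = 0
After iteration 2: num = 7, seen = False, count = 0
After iteration 3: num = 1, seen = False, count = 0
After iteration 4: num = 7, seen = False, count = 0
After iteration 5: num = 9, seen = False, count = 0
After iteration 6: num = 9, seen = False, count = 0
After iteration 7: num = 5, seen = True, count = 1
Loop ends.

Final answer: 1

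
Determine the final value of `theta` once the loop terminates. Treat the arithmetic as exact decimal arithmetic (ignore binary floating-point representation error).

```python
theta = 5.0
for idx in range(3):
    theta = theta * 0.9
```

Let's trace through this code step by step.

Initialize: theta = 5.0
Entering loop: for idx in range(3):
After iteration 1: idx = 0, theta = 4.5
After iteration 2: idx = 1, theta = 4.05
After iteration 3: idx = 2, theta = 3.645
Loop ends.

Final answer: 3.645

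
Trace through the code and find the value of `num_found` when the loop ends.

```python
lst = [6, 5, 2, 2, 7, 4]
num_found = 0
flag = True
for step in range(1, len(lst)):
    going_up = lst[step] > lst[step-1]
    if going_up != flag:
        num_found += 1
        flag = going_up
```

Let's trace through this code step by step.

Initialize: lst = [6, 5, 2, 2, 7, 4]
Initialize: num_found = 0
Initialize: flag = True
Entering loop: for step in range(1, len(lst)):
After iteration 1: step = 1, num_found = 1, flag = False, going_up = False
After iteration 2: step = 2, num_found = 1, flag = False, going_up = False
After iteration 3: step = 3, num_found = 1, flag = False, going_up = False
After iteration 4: step = 4, num_found = 2, flag = True, going_up = True
After iteration 5: step = 5, num_found = 3, flag = False, going_up = False
Loop ends.

Final answer: 3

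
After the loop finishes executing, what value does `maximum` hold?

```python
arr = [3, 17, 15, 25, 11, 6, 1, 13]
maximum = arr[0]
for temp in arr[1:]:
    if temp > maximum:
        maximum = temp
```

Let's trace through this code step by step.

Initialize: arr = [3, 17, 15, 25, 11, 6, 1, 13]
Initialize: maximum = 3
Entering loop: for temp in arr[1:]:
After iteration 1: temp = 17, maximum = 17
After iteration 2: temp = 15, maximum = 17
After iteration 3: temp = 25, maximum = 25
After iteration 4: temp = 11, maximum = 25
After iteration 5: temp = 6, maximum = 25
After iteration 6: temp = 1, maximum = 25
After iteration 7: temp = 13, maximum = 25
Loop ends.

Final answer: 25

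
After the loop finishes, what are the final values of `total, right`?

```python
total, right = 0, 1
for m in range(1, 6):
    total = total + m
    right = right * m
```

Let's trace through this code step by step.

Initialize: total = 0
Initialize: right = 1
Entering loop: for m in range(1, 6):
After iteration 1: m = 1, total = 1, right = 1
After iteration 2: m = 2, total = 3, right = 2
After iteration 3: m = 3, total = 6, right = 6
After iteration 4: m = 4, total = 10, right = 24
After iteration 5: m = 5, total = 15, right = 120
Loop ends.

Final answer: 15, 120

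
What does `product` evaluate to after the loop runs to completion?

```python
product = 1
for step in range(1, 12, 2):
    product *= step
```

Let's trace through this code step by step.

Initialize: product = 1
Entering loop: for step in range(1, 12, 2):
After iteration 1: step = 1, product = 1
After iteration 2: step = 3, product = 3
After iteration 3: step = 5, product = 15
After iteration 4: step = 7, product = 105
After iteration 5: step = 9, product = 945
After iteration 6: step = 11, product = 10395
Loop ends.

Final answer: 10395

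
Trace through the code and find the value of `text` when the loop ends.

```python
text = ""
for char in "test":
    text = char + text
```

Let's trace through this code step by step.

Initialize: text = ''
Entering loop: for char in "test":
After iteration 1: char = 't', text = 't'
After iteration 2: char = 'e', text = 'et'
After iteration 3: char = 's', text = 'set'
After iteration 4: char = 't', text = 'tset'
Loop ends.

Final answer: 'tset'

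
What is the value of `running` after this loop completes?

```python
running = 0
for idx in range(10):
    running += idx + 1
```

Let's trace through this code step by step.

Initialize: running = 0
Entering loop: for idx in range(10):
After iteration 1: idx = 0, running = 1
After iteration 2: idx = 1, running = 3
After iteration 3: idx = 2, running = 6
After iteration 4: idx = 3, running = 10
After iteration 5: idx = 4, running = 15
After iteration 6: idx = 5, running = 21
After iteration 7: idx = 6, running = 28
After iteration 8: idx = 7, running = 36
After iteration 9: idx = 8, running = 45
After iteration 10: idx = 9, running = 55
Loop ends.

Final answer: 55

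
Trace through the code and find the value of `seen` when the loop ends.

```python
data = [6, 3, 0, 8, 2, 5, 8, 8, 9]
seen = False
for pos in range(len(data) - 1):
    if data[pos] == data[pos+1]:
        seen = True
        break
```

Let's trace through this code step by step.

Initialize: data = [6, 3, 0, 8, 2, 5, 8, 8, 9]
Initialize: seen = False
Entering loop: for pos in range(len(data) - 1):
After iteration 1: pos = 0, seen = False
After iteration 2: pos = 1, seen = False
After iteration 3: pos = 2, seen = False
After iteration 4: pos = 3, seen = False
After iteration 5: pos = 4, seen = False
After iteration 6: pos = 5, seen = False
After iteration 7: pos = 6, seen = True
Loop ends.

Final answer: True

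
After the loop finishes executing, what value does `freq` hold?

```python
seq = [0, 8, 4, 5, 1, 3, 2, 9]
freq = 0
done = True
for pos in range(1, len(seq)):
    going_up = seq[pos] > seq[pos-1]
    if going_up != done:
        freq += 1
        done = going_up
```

Let's trace through this code step by step.

Initialize: seq = [0, 8, 4, 5, 1, 3, 2, 9]
Initialize: freq = 0
Initialize: done = True
Entering loop: for pos in range(1, len(seq)):
After iteration 1: pos = 1, freq = 0, done = True, going_up = True
After iteration 2: pos = 2, freq = 1, done = False, going_up = False
After iteration 3: pos = 3, freq = 2, done = True, going_up = True
After iteration 4: pos = 4, freq = 3, done = False, going_up = False
After iteration 5: pos = 5, freq = 4, done = True, going_up = True
After iteration 6: pos = 6, freq = 5, done = False, going_up = False
After iteration 7: pos = 7, freq = 6, done = True, going_up = True
Loop ends.

Final answer: 6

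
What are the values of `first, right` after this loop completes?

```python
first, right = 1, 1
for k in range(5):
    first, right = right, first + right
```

Let's trace through this code step by step.

Initialize: first = 1
Initialize: right = 1
Entering loop: for k in range(5):
After iteration 1: k = 0, first = 1, right = 2
After iteration 2: k = 1, first = 2, right = 3
After iteration 3: k = 2, first = 3, right = 5
After iteration 4: k = 3, first = 5, right = 8
After iteration 5: k = 4, first = 8, right = 13
Loop ends.

Final answer: 8, 13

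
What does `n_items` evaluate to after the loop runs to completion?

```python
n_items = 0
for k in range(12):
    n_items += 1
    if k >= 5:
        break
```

Let's trace through this code step by step.

Initialize: n_items = 0
Entering loop: for k in range(12):
After iteration 1: k = 0, n_items = 1
After iteration 2: k = 1, n_items = 2
After iteration 3: k = 2, n_items = 3
After iteration 4: k = 3, n_items = 4
After iteration 5: k = 4, n_items = 5
After iteration 6: k = 5, n_items = 6
Loop ends.

Final answer: 6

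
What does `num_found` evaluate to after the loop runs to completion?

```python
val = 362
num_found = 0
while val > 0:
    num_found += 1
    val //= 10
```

Let's trace through this code step by step.

Initialize: val = 362
Initialize: num_found = 0
Entering loop: while val > 0:
After iteration 1: val = 36, num_found = 1
After iteration 2: val = 3, num_found = 2
After iteration 3: val = 0, num_found = 3
Loop ends.

Final answer: 3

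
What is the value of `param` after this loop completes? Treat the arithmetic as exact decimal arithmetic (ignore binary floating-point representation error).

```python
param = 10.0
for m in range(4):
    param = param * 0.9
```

Let's trace through this code step by step.

Initialize: param = 10.0
Entering loop: for m in range(4):
After iteration 1: m = 0, param = 9.0
After iteration 2: m = 1, param = 8.1
After iteration 3: m = 2, param = 7.29
After iteration 4: m = 3, param = 6.561
Loop ends.

Final answer: 6.561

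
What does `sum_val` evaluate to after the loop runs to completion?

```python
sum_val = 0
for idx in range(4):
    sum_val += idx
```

Let's trace through this code step by step.

Initialize: sum_val = 0
Entering loop: for idx in range(4):
After iteration 1: idx = 0, sum_val = 0
After iteration 2: idx = 1, sum_val = 1
After iteration 3: idx = 2, sum_val = 3
After iteration 4: idx = 3, sum_val = 6
Loop ends.

Final answer: 6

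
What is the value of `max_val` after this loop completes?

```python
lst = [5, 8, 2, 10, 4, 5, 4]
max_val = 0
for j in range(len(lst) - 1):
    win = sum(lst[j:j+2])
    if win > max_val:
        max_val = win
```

Let's trace through this code step by step.

Initialize: lst = [5, 8, 2, 10, 4, 5, 4]
Initialize: max_val = 0
Entering loop: for j in range(len(lst) - 1):
After iteration 1: j = 0, max_val = 13, win = 13
After iteration 2: j = 1, max_val = 13, win = 10
After iteration 3: j = 2, max_val = 13, win = 12
After iteration 4: j = 3, max_val = 14, win = 14
After iteration 5: j = 4, max_val = 14, win = 9
After iteration 6: j = 5, max_val = 14, win = 9
Loop ends.

Final answer: 14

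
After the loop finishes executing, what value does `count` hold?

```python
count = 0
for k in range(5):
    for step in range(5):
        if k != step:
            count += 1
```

Let's trace through this code step by step.

Initialize: count = 0
Entering loop: for k in range(5):
After iteration 1: k = 0, count = 4
After iteration 2: k = 1, count = 8
After iteration 3: k = 2, count = 12
After iteration 4: k = 3, count = 16
After iteration 5: k = 4, count = 20
Loop ends.

Final answer: 20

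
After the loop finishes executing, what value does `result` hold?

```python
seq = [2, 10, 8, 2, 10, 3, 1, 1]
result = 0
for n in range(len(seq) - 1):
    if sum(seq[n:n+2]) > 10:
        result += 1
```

Let's trace through this code step by step.

Initialize: seq = [2, 10, 8, 2, 10, 3, 1, 1]
Initialize: result = 0
Entering loop: for n in range(len(seq) - 1):
After iteration 1: n = 0, result = 1
After iteration 2: n = 1, result = 2
After iteration 3: n = 2, result = 2
After iteration 4: n = 3, result = 3
After iteration 5: n = 4, result = 4
After iteration 6: n = 5, result = 4
After iteration 7: n = 6, result = 4
Loop ends.

Final answer: 4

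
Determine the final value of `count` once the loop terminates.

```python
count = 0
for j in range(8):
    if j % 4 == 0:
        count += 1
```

Let's trace through this code step by step.

Initialize: count = 0
Entering loop: for j in range(8):
After iteration 1: j = 0, count = 1
After iteration 2: j = 1, count = 1
After iteration 3: j = 2, count = 1
After iteration 4: j = 3, count = 1
After iteration 5: j = 4, count = 2
After iteration 6: j = 5, count = 2
After iteration 7: j = 6, count = 2
After iteration 8: j = 7, count = 2
Loop ends.

Final answer: 2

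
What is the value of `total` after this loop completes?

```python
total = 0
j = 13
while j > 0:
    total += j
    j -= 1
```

Let's trace through this code step by step.

Initialize: total = 0
Initialize: j = 13
Entering loop: while j > 0:
After iteration 1: total = 13, j = 12
After iteration 2: total = 25, j = 11
After iteration 3: total = 36, j = 10
After iteration 4: total = 46, j = 9
After iteration 5: total = 55, j = 8
After iteration 6: total = 63, j = 7
After iteration 7: total = 70, j = 6
After iteration 8: total = 76, j = 5
After iteration 9: total = 81, j = 4
After iteration 10: total = 85, j = 3
After iteration 11: total = 88, j = 2
After iteration 12: total = 90, j = 1
After iteration 13: total = 91, j = 0
Loop ends.

Final answer: 91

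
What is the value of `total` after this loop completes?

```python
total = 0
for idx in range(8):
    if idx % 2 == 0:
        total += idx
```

Let's trace through this code step by step.

Initialize: total = 0
Entering loop: for idx in range(8):
After iteration 1: idx = 0, total = 0
After iteration 2: idx = 1, total = 0
After iteration 3: idx = 2, total = 2
After iteration 4: idx = 3, total = 2
After iteration 5: idx = 4, total = 6
After iteration 6: idx = 5, total = 6
After iteration 7: idx = 6, total = 12
After iteration 8: idx = 7, total = 12
Loop ends.

Final answer: 12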